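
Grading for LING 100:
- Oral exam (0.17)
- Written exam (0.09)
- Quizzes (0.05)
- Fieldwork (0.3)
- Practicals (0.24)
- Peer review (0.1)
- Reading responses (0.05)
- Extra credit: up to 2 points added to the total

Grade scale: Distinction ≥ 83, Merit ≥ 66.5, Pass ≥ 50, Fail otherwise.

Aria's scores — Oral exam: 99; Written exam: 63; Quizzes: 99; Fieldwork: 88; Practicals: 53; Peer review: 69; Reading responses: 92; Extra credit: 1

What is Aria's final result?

Weighted total:
  Oral exam 99 × 0.17 = 16.83
  Written exam 63 × 0.09 = 5.67
  Quizzes 99 × 0.05 = 4.95
  Fieldwork 88 × 0.3 = 26.4
  Practicals 53 × 0.24 = 12.72
  Peer review 69 × 0.1 = 6.9
  Reading responses 92 × 0.05 = 4.6
Sum = 78.07
Extra credit: 78.07 + 1 = 79.07
79.07 is ≥ 66.5 and < 83 → Merit

Merit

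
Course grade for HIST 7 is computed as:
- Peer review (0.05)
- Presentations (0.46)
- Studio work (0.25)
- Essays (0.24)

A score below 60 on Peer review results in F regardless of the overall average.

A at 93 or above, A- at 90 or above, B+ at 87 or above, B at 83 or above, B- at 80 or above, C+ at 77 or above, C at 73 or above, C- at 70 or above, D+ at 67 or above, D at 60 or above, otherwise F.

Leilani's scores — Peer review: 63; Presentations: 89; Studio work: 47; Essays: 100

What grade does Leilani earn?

C+

Peer review score 63 ≥ 60: minimum met.
Weighted total:
  Peer review 63 × 0.05 = 3.15
  Presentations 89 × 0.46 = 40.94
  Studio work 47 × 0.25 = 11.75
  Essays 100 × 0.24 = 24
Sum = 79.84
79.84 is ≥ 77 and < 80 → C+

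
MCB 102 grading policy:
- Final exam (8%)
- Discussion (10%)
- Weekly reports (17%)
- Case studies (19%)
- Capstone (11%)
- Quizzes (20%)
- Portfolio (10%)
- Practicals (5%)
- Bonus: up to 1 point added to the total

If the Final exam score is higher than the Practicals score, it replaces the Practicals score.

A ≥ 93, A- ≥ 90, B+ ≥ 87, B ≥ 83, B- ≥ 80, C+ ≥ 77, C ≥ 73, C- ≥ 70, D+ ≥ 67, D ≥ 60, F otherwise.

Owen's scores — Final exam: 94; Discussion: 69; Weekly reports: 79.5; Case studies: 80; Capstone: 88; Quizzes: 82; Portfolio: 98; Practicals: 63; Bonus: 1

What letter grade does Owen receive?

B

Final exam (94) > Practicals (63), so Practicals counts as 94.
Weighted total:
  Final exam 94 × 0.08 = 7.52
  Discussion 69 × 0.1 = 6.9
  Weekly reports 79.5 × 0.17 = 13.515
  Case studies 80 × 0.19 = 15.2
  Capstone 88 × 0.11 = 9.68
  Quizzes 82 × 0.2 = 16.4
  Portfolio 98 × 0.1 = 9.8
  Practicals 94 × 0.05 = 4.7
Sum = 83.715
Bonus: 83.715 + 1 = 84.715
84.715 is ≥ 83 and < 87 → B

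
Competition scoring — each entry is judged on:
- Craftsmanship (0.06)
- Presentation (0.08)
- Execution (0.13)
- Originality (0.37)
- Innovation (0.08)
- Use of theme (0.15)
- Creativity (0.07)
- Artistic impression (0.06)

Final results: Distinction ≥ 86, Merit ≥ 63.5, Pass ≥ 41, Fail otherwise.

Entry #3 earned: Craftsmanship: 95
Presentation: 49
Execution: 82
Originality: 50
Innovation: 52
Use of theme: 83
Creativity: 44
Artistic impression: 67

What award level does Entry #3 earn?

Weighted total:
  Craftsmanship 95 × 0.06 = 5.7
  Presentation 49 × 0.08 = 3.92
  Execution 82 × 0.13 = 10.66
  Originality 50 × 0.37 = 18.5
  Innovation 52 × 0.08 = 4.16
  Use of theme 83 × 0.15 = 12.45
  Creativity 44 × 0.07 = 3.08
  Artistic impression 67 × 0.06 = 4.02
Sum = 62.49
62.49 is ≥ 41 and < 63.5 → Pass

Pass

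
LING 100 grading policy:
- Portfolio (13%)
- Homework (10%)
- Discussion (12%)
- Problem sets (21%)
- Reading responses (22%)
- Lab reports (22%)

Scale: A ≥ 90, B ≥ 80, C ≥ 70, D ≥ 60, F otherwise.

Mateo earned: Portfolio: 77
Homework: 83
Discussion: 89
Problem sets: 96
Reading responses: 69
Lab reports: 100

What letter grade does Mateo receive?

Weighted total:
  Portfolio 77 × 0.13 = 10.01
  Homework 83 × 0.1 = 8.3
  Discussion 89 × 0.12 = 10.68
  Problem sets 96 × 0.21 = 20.16
  Reading responses 69 × 0.22 = 15.18
  Lab reports 100 × 0.22 = 22
Sum = 86.33
86.33 is ≥ 80 and < 90 → B

B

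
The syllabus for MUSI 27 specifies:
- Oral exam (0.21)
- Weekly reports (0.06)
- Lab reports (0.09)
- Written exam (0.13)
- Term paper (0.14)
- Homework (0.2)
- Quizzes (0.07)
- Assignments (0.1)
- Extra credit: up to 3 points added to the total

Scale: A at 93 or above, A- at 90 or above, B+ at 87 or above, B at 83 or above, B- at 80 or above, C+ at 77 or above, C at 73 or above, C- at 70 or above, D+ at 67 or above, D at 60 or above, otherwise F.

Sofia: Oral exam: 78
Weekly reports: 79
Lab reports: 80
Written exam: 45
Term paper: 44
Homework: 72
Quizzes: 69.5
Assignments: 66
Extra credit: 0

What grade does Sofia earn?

Weighted total:
  Oral exam 78 × 0.21 = 16.38
  Weekly reports 79 × 0.06 = 4.74
  Lab reports 80 × 0.09 = 7.2
  Written exam 45 × 0.13 = 5.85
  Term paper 44 × 0.14 = 6.16
  Homework 72 × 0.2 = 14.4
  Quizzes 69.5 × 0.07 = 4.865
  Assignments 66 × 0.1 = 6.6
Sum = 66.195
Extra credit: 66.195 + 0 = 66.195
66.195 is ≥ 60 and < 67 → D

D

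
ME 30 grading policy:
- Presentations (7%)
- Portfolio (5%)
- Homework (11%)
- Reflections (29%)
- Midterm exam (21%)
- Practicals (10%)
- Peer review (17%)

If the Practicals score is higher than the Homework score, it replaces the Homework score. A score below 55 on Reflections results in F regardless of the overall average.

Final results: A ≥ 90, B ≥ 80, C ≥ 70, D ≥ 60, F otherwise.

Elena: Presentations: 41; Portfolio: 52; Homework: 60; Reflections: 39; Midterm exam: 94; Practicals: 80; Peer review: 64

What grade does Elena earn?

F

Practicals (80) > Homework (60), so Homework counts as 80.
Reflections score 39 < 55: minimum not met.
Weighted total:
  Presentations 41 × 0.07 = 2.87
  Portfolio 52 × 0.05 = 2.6
  Homework 80 × 0.11 = 8.8
  Reflections 39 × 0.29 = 11.31
  Midterm exam 94 × 0.21 = 19.74
  Practicals 80 × 0.1 = 8
  Peer review 64 × 0.17 = 10.88
Sum = 64.2
Because the Reflections minimum was not met, the result is F.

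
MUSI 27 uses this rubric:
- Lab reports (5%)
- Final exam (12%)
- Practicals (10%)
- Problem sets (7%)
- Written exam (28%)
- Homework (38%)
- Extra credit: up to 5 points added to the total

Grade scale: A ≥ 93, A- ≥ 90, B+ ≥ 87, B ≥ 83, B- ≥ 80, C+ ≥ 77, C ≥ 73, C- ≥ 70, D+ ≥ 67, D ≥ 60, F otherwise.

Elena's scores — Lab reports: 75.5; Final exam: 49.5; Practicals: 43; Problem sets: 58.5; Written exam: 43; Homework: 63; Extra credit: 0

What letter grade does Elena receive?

F

Weighted total:
  Lab reports 75.5 × 0.05 = 3.775
  Final exam 49.5 × 0.12 = 5.94
  Practicals 43 × 0.1 = 4.3
  Problem sets 58.5 × 0.07 = 4.095
  Written exam 43 × 0.28 = 12.04
  Homework 63 × 0.38 = 23.94
Sum = 54.09
Extra credit: 54.09 + 0 = 54.09
54.09 < 60 → F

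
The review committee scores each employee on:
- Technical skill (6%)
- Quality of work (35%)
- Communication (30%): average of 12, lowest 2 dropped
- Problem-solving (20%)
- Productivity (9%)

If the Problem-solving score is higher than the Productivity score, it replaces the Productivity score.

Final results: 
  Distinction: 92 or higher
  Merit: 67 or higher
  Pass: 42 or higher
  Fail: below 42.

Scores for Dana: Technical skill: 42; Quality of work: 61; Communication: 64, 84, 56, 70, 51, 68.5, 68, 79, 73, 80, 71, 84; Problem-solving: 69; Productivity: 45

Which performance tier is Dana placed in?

Communication: drop 51, 56 → average of remaining 10 = 741.5/10 = 74.15
Problem-solving (69) > Productivity (45), so Productivity counts as 69.
Weighted total:
  Technical skill 42 × 0.06 = 2.52
  Quality of work 61 × 0.35 = 21.35
  Communication 74.15 × 0.3 = 22.245
  Problem-solving 69 × 0.2 = 13.8
  Productivity 69 × 0.09 = 6.21
Sum = 66.125
66.125 is ≥ 42 and < 67 → Pass

Pass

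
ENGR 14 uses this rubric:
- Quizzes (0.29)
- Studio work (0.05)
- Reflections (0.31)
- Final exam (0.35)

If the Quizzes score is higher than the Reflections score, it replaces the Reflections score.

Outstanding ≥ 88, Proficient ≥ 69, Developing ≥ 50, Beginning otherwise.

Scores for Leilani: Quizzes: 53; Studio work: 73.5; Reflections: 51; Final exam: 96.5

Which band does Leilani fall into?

Proficient

Quizzes (53) > Reflections (51), so Reflections counts as 53.
Weighted total:
  Quizzes 53 × 0.29 = 15.37
  Studio work 73.5 × 0.05 = 3.675
  Reflections 53 × 0.31 = 16.43
  Final exam 96.5 × 0.35 = 33.775
Sum = 69.25
69.25 is ≥ 69 and < 88 → Proficient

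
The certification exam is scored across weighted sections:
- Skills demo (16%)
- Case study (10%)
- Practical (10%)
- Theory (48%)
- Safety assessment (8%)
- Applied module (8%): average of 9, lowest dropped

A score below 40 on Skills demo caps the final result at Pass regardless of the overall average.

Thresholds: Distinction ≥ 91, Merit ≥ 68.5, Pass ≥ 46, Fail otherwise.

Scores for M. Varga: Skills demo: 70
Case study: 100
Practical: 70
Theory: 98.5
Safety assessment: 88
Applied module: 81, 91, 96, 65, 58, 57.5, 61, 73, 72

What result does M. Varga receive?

Merit

Applied module: drop 57.5 → average of remaining 8 = 597/8 = 74.625
Skills demo score 70 ≥ 40: minimum met.
Weighted total:
  Skills demo 70 × 0.16 = 11.2
  Case study 100 × 0.1 = 10
  Practical 70 × 0.1 = 7
  Theory 98.5 × 0.48 = 47.28
  Safety assessment 88 × 0.08 = 7.04
  Applied module 74.625 × 0.08 = 5.97
Sum = 88.49
88.49 is ≥ 68.5 and < 91 → Merit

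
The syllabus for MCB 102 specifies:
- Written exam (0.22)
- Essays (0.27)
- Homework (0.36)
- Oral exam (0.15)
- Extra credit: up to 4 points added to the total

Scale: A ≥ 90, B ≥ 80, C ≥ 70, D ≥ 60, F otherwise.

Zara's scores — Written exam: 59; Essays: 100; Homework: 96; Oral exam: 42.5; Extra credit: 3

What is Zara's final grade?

Weighted total:
  Written exam 59 × 0.22 = 12.98
  Essays 100 × 0.27 = 27
  Homework 96 × 0.36 = 34.56
  Oral exam 42.5 × 0.15 = 6.375
Sum = 80.915
Extra credit: 80.915 + 3 = 83.915
83.915 is ≥ 80 and < 90 → B

B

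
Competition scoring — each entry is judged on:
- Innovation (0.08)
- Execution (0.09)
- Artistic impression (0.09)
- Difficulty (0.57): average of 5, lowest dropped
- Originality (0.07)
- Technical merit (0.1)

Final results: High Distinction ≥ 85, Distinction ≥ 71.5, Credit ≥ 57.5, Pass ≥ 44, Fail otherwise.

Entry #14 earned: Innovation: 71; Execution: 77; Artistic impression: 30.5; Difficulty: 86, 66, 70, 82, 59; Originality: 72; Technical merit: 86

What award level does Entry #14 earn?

Distinction

Difficulty: drop 59 → average of remaining 4 = 304/4 = 76
Weighted total:
  Innovation 71 × 0.08 = 5.68
  Execution 77 × 0.09 = 6.93
  Artistic impression 30.5 × 0.09 = 2.745
  Difficulty 76 × 0.57 = 43.32
  Originality 72 × 0.07 = 5.04
  Technical merit 86 × 0.1 = 8.6
Sum = 72.315
72.315 is ≥ 71.5 and < 85 → Distinction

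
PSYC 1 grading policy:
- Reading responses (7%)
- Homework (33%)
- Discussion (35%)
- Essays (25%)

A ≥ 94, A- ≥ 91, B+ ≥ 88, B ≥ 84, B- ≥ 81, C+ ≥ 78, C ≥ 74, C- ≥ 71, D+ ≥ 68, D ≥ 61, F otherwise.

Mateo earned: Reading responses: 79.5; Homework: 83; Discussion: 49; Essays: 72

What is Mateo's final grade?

D+

Weighted total:
  Reading responses 79.5 × 0.07 = 5.565
  Homework 83 × 0.33 = 27.39
  Discussion 49 × 0.35 = 17.15
  Essays 72 × 0.25 = 18
Sum = 68.105
68.105 is ≥ 68 and < 71 → D+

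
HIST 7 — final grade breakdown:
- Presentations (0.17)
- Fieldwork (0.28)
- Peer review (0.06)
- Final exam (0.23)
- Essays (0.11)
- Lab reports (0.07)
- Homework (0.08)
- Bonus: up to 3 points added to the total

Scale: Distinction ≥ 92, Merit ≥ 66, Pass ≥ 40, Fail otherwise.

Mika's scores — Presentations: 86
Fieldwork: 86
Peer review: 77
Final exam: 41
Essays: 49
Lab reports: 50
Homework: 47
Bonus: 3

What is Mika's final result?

Weighted total:
  Presentations 86 × 0.17 = 14.62
  Fieldwork 86 × 0.28 = 24.08
  Peer review 77 × 0.06 = 4.62
  Final exam 41 × 0.23 = 9.43
  Essays 49 × 0.11 = 5.39
  Lab reports 50 × 0.07 = 3.5
  Homework 47 × 0.08 = 3.76
Sum = 65.4
Bonus: 65.4 + 3 = 68.4
68.4 is ≥ 66 and < 92 → Merit

Merit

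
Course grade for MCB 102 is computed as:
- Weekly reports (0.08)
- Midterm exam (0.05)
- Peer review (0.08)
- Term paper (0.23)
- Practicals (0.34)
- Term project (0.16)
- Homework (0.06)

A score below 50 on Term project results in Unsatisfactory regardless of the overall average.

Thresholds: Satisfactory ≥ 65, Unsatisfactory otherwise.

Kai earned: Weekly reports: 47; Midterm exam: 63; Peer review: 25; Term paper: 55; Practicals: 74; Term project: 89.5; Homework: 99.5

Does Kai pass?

Satisfactory

Term project score 89.5 ≥ 50: minimum met.
Weighted total:
  Weekly reports 47 × 0.08 = 3.76
  Midterm exam 63 × 0.05 = 3.15
  Peer review 25 × 0.08 = 2
  Term paper 55 × 0.23 = 12.65
  Practicals 74 × 0.34 = 25.16
  Term project 89.5 × 0.16 = 14.32
  Homework 99.5 × 0.06 = 5.97
Sum = 67.01
67.01 ≥ 65 → Satisfactory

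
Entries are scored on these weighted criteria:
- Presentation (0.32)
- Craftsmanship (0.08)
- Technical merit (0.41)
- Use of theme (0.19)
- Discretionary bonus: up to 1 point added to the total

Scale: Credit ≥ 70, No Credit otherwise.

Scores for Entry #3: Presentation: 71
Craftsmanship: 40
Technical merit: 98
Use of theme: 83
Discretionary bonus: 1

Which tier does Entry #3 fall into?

Credit

Weighted total:
  Presentation 71 × 0.32 = 22.72
  Craftsmanship 40 × 0.08 = 3.2
  Technical merit 98 × 0.41 = 40.18
  Use of theme 83 × 0.19 = 15.77
Sum = 81.87
Discretionary bonus: 81.87 + 1 = 82.87
82.87 ≥ 70 → Credit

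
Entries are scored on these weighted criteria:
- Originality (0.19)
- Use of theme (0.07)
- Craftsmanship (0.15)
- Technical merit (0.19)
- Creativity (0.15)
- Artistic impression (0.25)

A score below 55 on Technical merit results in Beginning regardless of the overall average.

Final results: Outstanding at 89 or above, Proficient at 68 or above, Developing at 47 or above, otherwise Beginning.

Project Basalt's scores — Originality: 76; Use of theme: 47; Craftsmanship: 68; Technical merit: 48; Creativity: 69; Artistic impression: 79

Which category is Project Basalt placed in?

Technical merit score 48 < 55: minimum not met.
Weighted total:
  Originality 76 × 0.19 = 14.44
  Use of theme 47 × 0.07 = 3.29
  Craftsmanship 68 × 0.15 = 10.2
  Technical merit 48 × 0.19 = 9.12
  Creativity 69 × 0.15 = 10.35
  Artistic impression 79 × 0.25 = 19.75
Sum = 67.15
Because the Technical merit minimum was not met, the result is Beginning.

Beginning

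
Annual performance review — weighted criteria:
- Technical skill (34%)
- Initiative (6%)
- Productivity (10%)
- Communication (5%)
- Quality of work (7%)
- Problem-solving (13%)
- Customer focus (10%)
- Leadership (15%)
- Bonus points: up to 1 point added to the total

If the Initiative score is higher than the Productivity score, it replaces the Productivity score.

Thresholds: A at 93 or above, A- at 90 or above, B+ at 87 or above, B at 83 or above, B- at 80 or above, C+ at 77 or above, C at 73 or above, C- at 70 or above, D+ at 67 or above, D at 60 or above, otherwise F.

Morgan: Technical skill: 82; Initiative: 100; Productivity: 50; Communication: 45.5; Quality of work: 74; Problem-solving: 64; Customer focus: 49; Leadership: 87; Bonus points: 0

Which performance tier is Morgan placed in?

C+

Initiative (100) > Productivity (50), so Productivity counts as 100.
Weighted total:
  Technical skill 82 × 0.34 = 27.88
  Initiative 100 × 0.06 = 6
  Productivity 100 × 0.1 = 10
  Communication 45.5 × 0.05 = 2.275
  Quality of work 74 × 0.07 = 5.18
  Problem-solving 64 × 0.13 = 8.32
  Customer focus 49 × 0.1 = 4.9
  Leadership 87 × 0.15 = 13.05
Sum = 77.605
Bonus points: 77.605 + 0 = 77.605
77.605 is ≥ 77 and < 80 → C+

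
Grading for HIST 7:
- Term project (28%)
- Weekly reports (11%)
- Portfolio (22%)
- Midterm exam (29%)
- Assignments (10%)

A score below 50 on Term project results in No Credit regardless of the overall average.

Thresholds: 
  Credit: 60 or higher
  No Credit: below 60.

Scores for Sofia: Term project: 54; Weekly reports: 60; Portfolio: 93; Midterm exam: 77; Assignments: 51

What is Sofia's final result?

Term project score 54 ≥ 50: minimum met.
Weighted total:
  Term project 54 × 0.28 = 15.12
  Weekly reports 60 × 0.11 = 6.6
  Portfolio 93 × 0.22 = 20.46
  Midterm exam 77 × 0.29 = 22.33
  Assignments 51 × 0.1 = 5.1
Sum = 69.61
69.61 ≥ 60 → Credit

Credit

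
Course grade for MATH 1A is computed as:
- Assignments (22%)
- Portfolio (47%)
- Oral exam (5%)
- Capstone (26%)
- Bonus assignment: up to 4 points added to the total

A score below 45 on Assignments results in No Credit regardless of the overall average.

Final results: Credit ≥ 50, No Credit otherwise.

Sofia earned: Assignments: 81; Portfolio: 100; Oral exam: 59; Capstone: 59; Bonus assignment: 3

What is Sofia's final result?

Assignments score 81 ≥ 45: minimum met.
Weighted total:
  Assignments 81 × 0.22 = 17.82
  Portfolio 100 × 0.47 = 47
  Oral exam 59 × 0.05 = 2.95
  Capstone 59 × 0.26 = 15.34
Sum = 83.11
Bonus assignment: 83.11 + 3 = 86.11
86.11 ≥ 50 → Credit

Credit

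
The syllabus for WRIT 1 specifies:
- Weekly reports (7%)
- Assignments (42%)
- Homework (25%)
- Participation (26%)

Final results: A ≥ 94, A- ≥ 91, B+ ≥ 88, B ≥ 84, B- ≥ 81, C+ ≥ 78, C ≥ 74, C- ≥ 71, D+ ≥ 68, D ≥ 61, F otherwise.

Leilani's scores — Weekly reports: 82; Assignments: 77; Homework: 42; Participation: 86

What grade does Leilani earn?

Weighted total:
  Weekly reports 82 × 0.07 = 5.74
  Assignments 77 × 0.42 = 32.34
  Homework 42 × 0.25 = 10.5
  Participation 86 × 0.26 = 22.36
Sum = 70.94
70.94 is ≥ 68 and < 71 → D+

D+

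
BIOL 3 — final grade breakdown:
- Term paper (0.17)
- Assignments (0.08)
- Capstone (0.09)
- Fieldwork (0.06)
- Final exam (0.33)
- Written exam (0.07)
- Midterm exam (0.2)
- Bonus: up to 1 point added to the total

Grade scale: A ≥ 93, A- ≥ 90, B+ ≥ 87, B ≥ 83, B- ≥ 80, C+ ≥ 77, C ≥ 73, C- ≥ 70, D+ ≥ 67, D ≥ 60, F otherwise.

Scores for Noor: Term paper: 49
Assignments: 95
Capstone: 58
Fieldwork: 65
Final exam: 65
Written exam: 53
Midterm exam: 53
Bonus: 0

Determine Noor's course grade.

D

Weighted total:
  Term paper 49 × 0.17 = 8.33
  Assignments 95 × 0.08 = 7.6
  Capstone 58 × 0.09 = 5.22
  Fieldwork 65 × 0.06 = 3.9
  Final exam 65 × 0.33 = 21.45
  Written exam 53 × 0.07 = 3.71
  Midterm exam 53 × 0.2 = 10.6
Sum = 60.81
Bonus: 60.81 + 0 = 60.81
60.81 is ≥ 60 and < 67 → D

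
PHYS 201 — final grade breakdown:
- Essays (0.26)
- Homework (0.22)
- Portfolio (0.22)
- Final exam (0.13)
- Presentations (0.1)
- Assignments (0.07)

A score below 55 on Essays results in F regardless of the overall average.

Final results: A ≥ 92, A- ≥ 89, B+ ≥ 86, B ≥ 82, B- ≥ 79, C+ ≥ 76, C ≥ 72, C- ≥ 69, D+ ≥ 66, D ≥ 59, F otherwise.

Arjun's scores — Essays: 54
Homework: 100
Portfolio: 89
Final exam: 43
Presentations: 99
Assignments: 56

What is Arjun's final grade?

F

Essays score 54 < 55: minimum not met.
Weighted total:
  Essays 54 × 0.26 = 14.04
  Homework 100 × 0.22 = 22
  Portfolio 89 × 0.22 = 19.58
  Final exam 43 × 0.13 = 5.59
  Presentations 99 × 0.1 = 9.9
  Assignments 56 × 0.07 = 3.92
Sum = 75.03
Because the Essays minimum was not met, the result is F.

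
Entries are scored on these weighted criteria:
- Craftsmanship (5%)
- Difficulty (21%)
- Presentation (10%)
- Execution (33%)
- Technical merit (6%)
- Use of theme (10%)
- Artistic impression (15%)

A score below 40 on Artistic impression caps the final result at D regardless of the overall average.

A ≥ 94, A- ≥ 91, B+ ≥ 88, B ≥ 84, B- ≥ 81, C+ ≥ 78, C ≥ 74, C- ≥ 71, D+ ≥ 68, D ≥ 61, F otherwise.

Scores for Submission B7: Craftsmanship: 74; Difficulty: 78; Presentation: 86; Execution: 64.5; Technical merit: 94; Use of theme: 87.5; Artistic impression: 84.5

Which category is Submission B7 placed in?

Artistic impression score 84.5 ≥ 40: minimum met.
Weighted total:
  Craftsmanship 74 × 0.05 = 3.7
  Difficulty 78 × 0.21 = 16.38
  Presentation 86 × 0.1 = 8.6
  Execution 64.5 × 0.33 = 21.285
  Technical merit 94 × 0.06 = 5.64
  Use of theme 87.5 × 0.1 = 8.75
  Artistic impression 84.5 × 0.15 = 12.675
Sum = 77.03
77.03 is ≥ 74 and < 78 → C

C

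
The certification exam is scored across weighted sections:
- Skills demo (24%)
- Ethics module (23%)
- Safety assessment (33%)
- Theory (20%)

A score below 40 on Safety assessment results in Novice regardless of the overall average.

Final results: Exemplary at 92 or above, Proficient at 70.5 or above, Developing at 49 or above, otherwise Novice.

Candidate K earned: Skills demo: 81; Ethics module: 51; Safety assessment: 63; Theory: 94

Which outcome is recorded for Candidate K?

Safety assessment score 63 ≥ 40: minimum met.
Weighted total:
  Skills demo 81 × 0.24 = 19.44
  Ethics module 51 × 0.23 = 11.73
  Safety assessment 63 × 0.33 = 20.79
  Theory 94 × 0.2 = 18.8
Sum = 70.76
70.76 is ≥ 70.5 and < 92 → Proficient

Proficient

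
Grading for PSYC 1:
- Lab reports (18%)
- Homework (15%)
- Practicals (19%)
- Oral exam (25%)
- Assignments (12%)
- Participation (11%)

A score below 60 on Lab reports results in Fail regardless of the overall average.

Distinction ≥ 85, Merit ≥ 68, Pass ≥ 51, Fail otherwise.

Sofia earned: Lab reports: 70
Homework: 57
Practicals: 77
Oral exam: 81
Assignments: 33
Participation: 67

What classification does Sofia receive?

Lab reports score 70 ≥ 60: minimum met.
Weighted total:
  Lab reports 70 × 0.18 = 12.6
  Homework 57 × 0.15 = 8.55
  Practicals 77 × 0.19 = 14.63
  Oral exam 81 × 0.25 = 20.25
  Assignments 33 × 0.12 = 3.96
  Participation 67 × 0.11 = 7.37
Sum = 67.36
67.36 is ≥ 51 and < 68 → Pass

Pass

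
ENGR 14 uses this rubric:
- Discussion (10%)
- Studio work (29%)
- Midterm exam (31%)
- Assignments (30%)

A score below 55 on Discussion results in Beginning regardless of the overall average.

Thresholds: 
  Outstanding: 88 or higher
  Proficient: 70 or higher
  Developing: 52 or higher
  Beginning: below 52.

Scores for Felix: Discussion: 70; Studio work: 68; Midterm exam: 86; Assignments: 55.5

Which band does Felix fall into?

Discussion score 70 ≥ 55: minimum met.
Weighted total:
  Discussion 70 × 0.1 = 7
  Studio work 68 × 0.29 = 19.72
  Midterm exam 86 × 0.31 = 26.66
  Assignments 55.5 × 0.3 = 16.65
Sum = 70.03
70.03 is ≥ 70 and < 88 → Proficient

Proficient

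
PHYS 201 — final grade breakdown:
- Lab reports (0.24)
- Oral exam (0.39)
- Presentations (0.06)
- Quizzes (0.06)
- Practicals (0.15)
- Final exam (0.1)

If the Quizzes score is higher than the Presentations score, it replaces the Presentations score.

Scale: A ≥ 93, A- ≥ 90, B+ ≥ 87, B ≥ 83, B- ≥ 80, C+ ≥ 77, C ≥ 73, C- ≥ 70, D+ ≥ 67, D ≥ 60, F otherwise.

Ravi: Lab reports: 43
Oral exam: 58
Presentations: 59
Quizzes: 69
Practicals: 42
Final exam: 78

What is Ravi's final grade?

F

Quizzes (69) > Presentations (59), so Presentations counts as 69.
Weighted total:
  Lab reports 43 × 0.24 = 10.32
  Oral exam 58 × 0.39 = 22.62
  Presentations 69 × 0.06 = 4.14
  Quizzes 69 × 0.06 = 4.14
  Practicals 42 × 0.15 = 6.3
  Final exam 78 × 0.1 = 7.8
Sum = 55.32
55.32 < 60 → F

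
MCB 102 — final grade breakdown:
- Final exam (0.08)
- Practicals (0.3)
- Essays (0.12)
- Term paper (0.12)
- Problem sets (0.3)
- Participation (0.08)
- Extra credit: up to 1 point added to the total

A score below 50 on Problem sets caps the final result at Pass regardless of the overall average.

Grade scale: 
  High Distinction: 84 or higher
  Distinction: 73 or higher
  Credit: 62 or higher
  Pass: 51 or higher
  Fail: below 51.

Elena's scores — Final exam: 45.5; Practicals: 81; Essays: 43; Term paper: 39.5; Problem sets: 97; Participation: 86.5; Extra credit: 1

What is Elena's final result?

Problem sets score 97 ≥ 50: minimum met.
Weighted total:
  Final exam 45.5 × 0.08 = 3.64
  Practicals 81 × 0.3 = 24.3
  Essays 43 × 0.12 = 5.16
  Term paper 39.5 × 0.12 = 4.74
  Problem sets 97 × 0.3 = 29.1
  Participation 86.5 × 0.08 = 6.92
Sum = 73.86
Extra credit: 73.86 + 1 = 74.86
74.86 is ≥ 73 and < 84 → Distinction

Distinction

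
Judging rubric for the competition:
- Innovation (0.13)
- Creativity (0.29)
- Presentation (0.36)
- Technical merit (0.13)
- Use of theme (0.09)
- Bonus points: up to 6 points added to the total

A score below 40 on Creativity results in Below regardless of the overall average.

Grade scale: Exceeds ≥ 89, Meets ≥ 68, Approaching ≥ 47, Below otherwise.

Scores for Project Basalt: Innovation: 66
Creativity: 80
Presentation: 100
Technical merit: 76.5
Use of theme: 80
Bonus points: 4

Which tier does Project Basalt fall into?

Meets

Creativity score 80 ≥ 40: minimum met.
Weighted total:
  Innovation 66 × 0.13 = 8.58
  Creativity 80 × 0.29 = 23.2
  Presentation 100 × 0.36 = 36
  Technical merit 76.5 × 0.13 = 9.945
  Use of theme 80 × 0.09 = 7.2
Sum = 84.925
Bonus points: 84.925 + 4 = 88.925
88.925 is ≥ 68 and < 89 → Meets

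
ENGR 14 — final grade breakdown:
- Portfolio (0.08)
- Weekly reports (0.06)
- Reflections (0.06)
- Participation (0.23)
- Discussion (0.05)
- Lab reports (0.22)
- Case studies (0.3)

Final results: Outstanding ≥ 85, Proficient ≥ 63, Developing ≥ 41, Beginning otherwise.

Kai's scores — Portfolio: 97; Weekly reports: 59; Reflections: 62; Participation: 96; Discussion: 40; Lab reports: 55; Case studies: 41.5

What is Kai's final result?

Weighted total:
  Portfolio 97 × 0.08 = 7.76
  Weekly reports 59 × 0.06 = 3.54
  Reflections 62 × 0.06 = 3.72
  Participation 96 × 0.23 = 22.08
  Discussion 40 × 0.05 = 2
  Lab reports 55 × 0.22 = 12.1
  Case studies 41.5 × 0.3 = 12.45
Sum = 63.65
63.65 is ≥ 63 and < 85 → Proficient

Proficient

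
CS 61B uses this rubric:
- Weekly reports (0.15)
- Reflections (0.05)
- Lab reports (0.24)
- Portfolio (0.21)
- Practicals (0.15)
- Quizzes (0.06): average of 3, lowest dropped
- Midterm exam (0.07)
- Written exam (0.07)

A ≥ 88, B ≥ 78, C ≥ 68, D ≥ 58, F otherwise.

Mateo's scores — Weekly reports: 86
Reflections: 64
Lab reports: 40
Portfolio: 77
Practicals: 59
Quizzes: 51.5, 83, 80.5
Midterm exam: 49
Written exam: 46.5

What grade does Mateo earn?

D

Quizzes: drop 51.5 → average of remaining 2 = 163.5/2 = 81.75
Weighted total:
  Weekly reports 86 × 0.15 = 12.9
  Reflections 64 × 0.05 = 3.2
  Lab reports 40 × 0.24 = 9.6
  Portfolio 77 × 0.21 = 16.17
  Practicals 59 × 0.15 = 8.85
  Quizzes 81.75 × 0.06 = 4.905
  Midterm exam 49 × 0.07 = 3.43
  Written exam 46.5 × 0.07 = 3.255
Sum = 62.31
62.31 is ≥ 58 and < 68 → D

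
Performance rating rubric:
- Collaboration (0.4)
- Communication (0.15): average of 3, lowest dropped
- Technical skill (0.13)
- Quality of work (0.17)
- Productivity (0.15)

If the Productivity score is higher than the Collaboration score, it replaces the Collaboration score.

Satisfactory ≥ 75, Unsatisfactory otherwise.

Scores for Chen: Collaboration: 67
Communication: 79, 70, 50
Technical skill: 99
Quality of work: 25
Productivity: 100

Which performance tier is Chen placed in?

Satisfactory

Communication: drop 50 → average of remaining 2 = 149/2 = 74.5
Productivity (100) > Collaboration (67), so Collaboration counts as 100.
Weighted total:
  Collaboration 100 × 0.4 = 40
  Communication 74.5 × 0.15 = 11.175
  Technical skill 99 × 0.13 = 12.87
  Quality of work 25 × 0.17 = 4.25
  Productivity 100 × 0.15 = 15
Sum = 83.295
83.295 ≥ 75 → Satisfactory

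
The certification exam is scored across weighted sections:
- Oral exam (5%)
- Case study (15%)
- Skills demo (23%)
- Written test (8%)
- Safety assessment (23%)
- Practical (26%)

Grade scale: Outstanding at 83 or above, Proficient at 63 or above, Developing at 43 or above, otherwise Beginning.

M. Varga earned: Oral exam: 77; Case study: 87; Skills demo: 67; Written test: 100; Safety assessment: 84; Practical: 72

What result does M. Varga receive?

Weighted total:
  Oral exam 77 × 0.05 = 3.85
  Case study 87 × 0.15 = 13.05
  Skills demo 67 × 0.23 = 15.41
  Written test 100 × 0.08 = 8
  Safety assessment 84 × 0.23 = 19.32
  Practical 72 × 0.26 = 18.72
Sum = 78.35
78.35 is ≥ 63 and < 83 → Proficient

Proficient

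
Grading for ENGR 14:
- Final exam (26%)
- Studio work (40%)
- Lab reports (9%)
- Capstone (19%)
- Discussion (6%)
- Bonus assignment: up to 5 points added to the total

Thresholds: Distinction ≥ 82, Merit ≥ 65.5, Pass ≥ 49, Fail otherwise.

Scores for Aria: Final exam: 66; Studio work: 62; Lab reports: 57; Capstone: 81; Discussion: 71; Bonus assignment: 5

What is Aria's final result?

Merit

Weighted total:
  Final exam 66 × 0.26 = 17.16
  Studio work 62 × 0.4 = 24.8
  Lab reports 57 × 0.09 = 5.13
  Capstone 81 × 0.19 = 15.39
  Discussion 71 × 0.06 = 4.26
Sum = 66.74
Bonus assignment: 66.74 + 5 = 71.74
71.74 is ≥ 65.5 and < 82 → Merit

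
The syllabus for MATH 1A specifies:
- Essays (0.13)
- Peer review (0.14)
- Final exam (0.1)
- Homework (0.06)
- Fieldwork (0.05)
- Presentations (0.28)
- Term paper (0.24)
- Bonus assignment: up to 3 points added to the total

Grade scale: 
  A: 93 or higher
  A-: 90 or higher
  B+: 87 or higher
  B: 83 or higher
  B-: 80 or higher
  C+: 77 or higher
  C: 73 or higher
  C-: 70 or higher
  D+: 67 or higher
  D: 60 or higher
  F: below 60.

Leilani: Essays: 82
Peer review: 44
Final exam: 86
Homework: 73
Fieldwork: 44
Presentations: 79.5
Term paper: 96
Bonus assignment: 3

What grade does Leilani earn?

Weighted total:
  Essays 82 × 0.13 = 10.66
  Peer review 44 × 0.14 = 6.16
  Final exam 86 × 0.1 = 8.6
  Homework 73 × 0.06 = 4.38
  Fieldwork 44 × 0.05 = 2.2
  Presentations 79.5 × 0.28 = 22.26
  Term paper 96 × 0.24 = 23.04
Sum = 77.3
Bonus assignment: 77.3 + 3 = 80.3
80.3 is ≥ 80 and < 83 → B-

B-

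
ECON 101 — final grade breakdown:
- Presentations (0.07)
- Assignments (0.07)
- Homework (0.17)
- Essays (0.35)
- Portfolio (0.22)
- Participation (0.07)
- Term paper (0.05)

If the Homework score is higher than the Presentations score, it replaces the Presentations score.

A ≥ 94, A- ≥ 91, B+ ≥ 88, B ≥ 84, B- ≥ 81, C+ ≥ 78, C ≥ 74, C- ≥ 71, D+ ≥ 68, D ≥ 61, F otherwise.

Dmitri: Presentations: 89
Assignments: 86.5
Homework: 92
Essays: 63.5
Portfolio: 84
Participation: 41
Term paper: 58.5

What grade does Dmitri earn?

C

Homework (92) > Presentations (89), so Presentations counts as 92.
Weighted total:
  Presentations 92 × 0.07 = 6.44
  Assignments 86.5 × 0.07 = 6.055
  Homework 92 × 0.17 = 15.64
  Essays 63.5 × 0.35 = 22.225
  Portfolio 84 × 0.22 = 18.48
  Participation 41 × 0.07 = 2.87
  Term paper 58.5 × 0.05 = 2.925
Sum = 74.635
74.635 is ≥ 74 and < 78 → C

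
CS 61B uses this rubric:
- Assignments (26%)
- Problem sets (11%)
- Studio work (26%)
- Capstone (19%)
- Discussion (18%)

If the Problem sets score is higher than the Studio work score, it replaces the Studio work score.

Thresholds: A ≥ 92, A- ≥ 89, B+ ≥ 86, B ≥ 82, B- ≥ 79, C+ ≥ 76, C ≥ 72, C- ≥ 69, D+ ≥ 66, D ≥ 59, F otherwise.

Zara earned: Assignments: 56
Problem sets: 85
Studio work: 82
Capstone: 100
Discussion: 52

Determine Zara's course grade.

C

Problem sets (85) > Studio work (82), so Studio work counts as 85.
Weighted total:
  Assignments 56 × 0.26 = 14.56
  Problem sets 85 × 0.11 = 9.35
  Studio work 85 × 0.26 = 22.1
  Capstone 100 × 0.19 = 19
  Discussion 52 × 0.18 = 9.36
Sum = 74.37
74.37 is ≥ 72 and < 76 → C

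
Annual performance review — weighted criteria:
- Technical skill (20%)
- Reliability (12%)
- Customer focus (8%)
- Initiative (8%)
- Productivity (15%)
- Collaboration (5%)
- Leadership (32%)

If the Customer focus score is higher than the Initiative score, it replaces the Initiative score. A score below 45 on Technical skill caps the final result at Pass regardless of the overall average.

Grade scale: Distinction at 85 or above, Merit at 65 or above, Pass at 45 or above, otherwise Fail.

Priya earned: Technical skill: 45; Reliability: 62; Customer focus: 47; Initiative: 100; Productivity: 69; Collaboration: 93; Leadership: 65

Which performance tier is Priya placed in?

Customer focus (47) ≤ Initiative (100), so Initiative stays at 100.
Technical skill score 45 ≥ 45: minimum met.
Weighted total:
  Technical skill 45 × 0.2 = 9
  Reliability 62 × 0.12 = 7.44
  Customer focus 47 × 0.08 = 3.76
  Initiative 100 × 0.08 = 8
  Productivity 69 × 0.15 = 10.35
  Collaboration 93 × 0.05 = 4.65
  Leadership 65 × 0.32 = 20.8
Sum = 64
64 is ≥ 45 and < 65 → Pass

Pass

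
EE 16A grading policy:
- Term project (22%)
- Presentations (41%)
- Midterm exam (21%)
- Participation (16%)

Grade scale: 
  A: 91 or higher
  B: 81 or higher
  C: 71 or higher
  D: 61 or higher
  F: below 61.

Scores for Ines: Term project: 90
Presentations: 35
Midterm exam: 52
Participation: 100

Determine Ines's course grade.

D

Weighted total:
  Term project 90 × 0.22 = 19.8
  Presentations 35 × 0.41 = 14.35
  Midterm exam 52 × 0.21 = 10.92
  Participation 100 × 0.16 = 16
Sum = 61.07
61.07 is ≥ 61 and < 71 → D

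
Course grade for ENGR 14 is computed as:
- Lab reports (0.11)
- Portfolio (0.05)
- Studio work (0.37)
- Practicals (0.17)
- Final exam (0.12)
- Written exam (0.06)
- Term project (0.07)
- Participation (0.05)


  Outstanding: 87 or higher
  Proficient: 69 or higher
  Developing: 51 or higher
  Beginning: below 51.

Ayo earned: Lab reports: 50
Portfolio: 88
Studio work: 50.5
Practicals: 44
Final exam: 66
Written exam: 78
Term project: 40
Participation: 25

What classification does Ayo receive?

Developing

Weighted total:
  Lab reports 50 × 0.11 = 5.5
  Portfolio 88 × 0.05 = 4.4
  Studio work 50.5 × 0.37 = 18.685
  Practicals 44 × 0.17 = 7.48
  Final exam 66 × 0.12 = 7.92
  Written exam 78 × 0.06 = 4.68
  Term project 40 × 0.07 = 2.8
  Participation 25 × 0.05 = 1.25
Sum = 52.715
52.715 is ≥ 51 and < 69 → Developing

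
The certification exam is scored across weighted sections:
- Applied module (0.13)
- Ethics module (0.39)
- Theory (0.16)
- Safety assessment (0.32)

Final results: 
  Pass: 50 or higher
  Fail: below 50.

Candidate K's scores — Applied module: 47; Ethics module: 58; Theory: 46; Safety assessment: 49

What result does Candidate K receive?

Weighted total:
  Applied module 47 × 0.13 = 6.11
  Ethics module 58 × 0.39 = 22.62
  Theory 46 × 0.16 = 7.36
  Safety assessment 49 × 0.32 = 15.68
Sum = 51.77
51.77 ≥ 50 → Pass

Pass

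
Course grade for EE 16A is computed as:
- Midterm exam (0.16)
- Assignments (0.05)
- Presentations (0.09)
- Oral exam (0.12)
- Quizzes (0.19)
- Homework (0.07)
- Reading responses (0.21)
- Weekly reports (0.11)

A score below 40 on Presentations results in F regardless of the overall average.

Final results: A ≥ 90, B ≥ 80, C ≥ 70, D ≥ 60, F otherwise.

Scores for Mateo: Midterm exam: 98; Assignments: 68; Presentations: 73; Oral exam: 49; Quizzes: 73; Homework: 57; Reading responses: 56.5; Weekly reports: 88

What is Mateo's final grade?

Presentations score 73 ≥ 40: minimum met.
Weighted total:
  Midterm exam 98 × 0.16 = 15.68
  Assignments 68 × 0.05 = 3.4
  Presentations 73 × 0.09 = 6.57
  Oral exam 49 × 0.12 = 5.88
  Quizzes 73 × 0.19 = 13.87
  Homework 57 × 0.07 = 3.99
  Reading responses 56.5 × 0.21 = 11.865
  Weekly reports 88 × 0.11 = 9.68
Sum = 70.935
70.935 is ≥ 70 and < 80 → C

C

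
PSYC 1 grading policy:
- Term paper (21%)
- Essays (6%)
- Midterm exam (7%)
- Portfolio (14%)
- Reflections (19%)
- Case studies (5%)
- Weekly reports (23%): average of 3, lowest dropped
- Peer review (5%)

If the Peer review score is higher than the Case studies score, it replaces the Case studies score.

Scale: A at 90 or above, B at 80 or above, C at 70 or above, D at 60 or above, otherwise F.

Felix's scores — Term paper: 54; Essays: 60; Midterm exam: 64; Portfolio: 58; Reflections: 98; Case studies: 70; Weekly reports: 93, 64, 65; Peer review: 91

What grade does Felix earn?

C

Weekly reports: drop 64 → average of remaining 2 = 158/2 = 79
Peer review (91) > Case studies (70), so Case studies counts as 91.
Weighted total:
  Term paper 54 × 0.21 = 11.34
  Essays 60 × 0.06 = 3.6
  Midterm exam 64 × 0.07 = 4.48
  Portfolio 58 × 0.14 = 8.12
  Reflections 98 × 0.19 = 18.62
  Case studies 91 × 0.05 = 4.55
  Weekly reports 79 × 0.23 = 18.17
  Peer review 91 × 0.05 = 4.55
Sum = 73.43
73.43 is ≥ 70 and < 80 → C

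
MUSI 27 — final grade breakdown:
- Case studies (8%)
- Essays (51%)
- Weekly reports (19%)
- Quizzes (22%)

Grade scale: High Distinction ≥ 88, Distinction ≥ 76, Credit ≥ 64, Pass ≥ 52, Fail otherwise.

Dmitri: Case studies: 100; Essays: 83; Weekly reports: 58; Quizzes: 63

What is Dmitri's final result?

Weighted total:
  Case studies 100 × 0.08 = 8
  Essays 83 × 0.51 = 42.33
  Weekly reports 58 × 0.19 = 11.02
  Quizzes 63 × 0.22 = 13.86
Sum = 75.21
75.21 is ≥ 64 and < 76 → Credit

Credit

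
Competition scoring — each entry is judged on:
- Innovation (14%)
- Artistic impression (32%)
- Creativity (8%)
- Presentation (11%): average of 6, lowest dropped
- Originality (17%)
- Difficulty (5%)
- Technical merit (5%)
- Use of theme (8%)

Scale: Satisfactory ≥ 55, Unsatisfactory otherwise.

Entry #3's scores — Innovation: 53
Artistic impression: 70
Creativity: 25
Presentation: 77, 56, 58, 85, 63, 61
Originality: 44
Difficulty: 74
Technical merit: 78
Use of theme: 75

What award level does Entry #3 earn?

Satisfactory

Presentation: drop 56 → average of remaining 5 = 344/5 = 68.8
Weighted total:
  Innovation 53 × 0.14 = 7.42
  Artistic impression 70 × 0.32 = 22.4
  Creativity 25 × 0.08 = 2
  Presentation 68.8 × 0.11 = 7.568
  Originality 44 × 0.17 = 7.48
  Difficulty 74 × 0.05 = 3.7
  Technical merit 78 × 0.05 = 3.9
  Use of theme 75 × 0.08 = 6
Sum = 60.468
60.468 ≥ 55 → Satisfactory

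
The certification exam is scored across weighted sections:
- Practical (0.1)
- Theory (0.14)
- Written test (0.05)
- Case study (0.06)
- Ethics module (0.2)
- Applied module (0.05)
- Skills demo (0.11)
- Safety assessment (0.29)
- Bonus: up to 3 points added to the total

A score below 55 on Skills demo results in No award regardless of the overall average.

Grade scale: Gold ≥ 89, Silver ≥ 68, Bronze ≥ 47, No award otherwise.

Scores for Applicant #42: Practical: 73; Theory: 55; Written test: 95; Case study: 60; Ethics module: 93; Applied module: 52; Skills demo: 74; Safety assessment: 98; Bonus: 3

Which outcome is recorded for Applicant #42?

Skills demo score 74 ≥ 55: minimum met.
Weighted total:
  Practical 73 × 0.1 = 7.3
  Theory 55 × 0.14 = 7.7
  Written test 95 × 0.05 = 4.75
  Case study 60 × 0.06 = 3.6
  Ethics module 93 × 0.2 = 18.6
  Applied module 52 × 0.05 = 2.6
  Skills demo 74 × 0.11 = 8.14
  Safety assessment 98 × 0.29 = 28.42
Sum = 81.11
Bonus: 81.11 + 3 = 84.11
84.11 is ≥ 68 and < 89 → Silver

Silver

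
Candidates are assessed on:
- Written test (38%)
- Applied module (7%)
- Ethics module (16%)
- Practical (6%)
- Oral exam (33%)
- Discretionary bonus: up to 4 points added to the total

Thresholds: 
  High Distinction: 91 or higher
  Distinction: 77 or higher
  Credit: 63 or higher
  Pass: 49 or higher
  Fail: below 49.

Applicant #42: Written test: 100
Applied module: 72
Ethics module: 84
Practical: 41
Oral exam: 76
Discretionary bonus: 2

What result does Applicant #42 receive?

Weighted total:
  Written test 100 × 0.38 = 38
  Applied module 72 × 0.07 = 5.04
  Ethics module 84 × 0.16 = 13.44
  Practical 41 × 0.06 = 2.46
  Oral exam 76 × 0.33 = 25.08
Sum = 84.02
Discretionary bonus: 84.02 + 2 = 86.02
86.02 is ≥ 77 and < 91 → Distinction

Distinction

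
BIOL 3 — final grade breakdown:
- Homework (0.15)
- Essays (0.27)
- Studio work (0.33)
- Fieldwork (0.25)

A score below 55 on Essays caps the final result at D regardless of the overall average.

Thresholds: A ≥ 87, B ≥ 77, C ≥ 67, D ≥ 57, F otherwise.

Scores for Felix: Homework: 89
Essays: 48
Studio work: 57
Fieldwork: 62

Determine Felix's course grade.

D

Essays score 48 < 55: minimum not met.
Weighted total:
  Homework 89 × 0.15 = 13.35
  Essays 48 × 0.27 = 12.96
  Studio work 57 × 0.33 = 18.81
  Fieldwork 62 × 0.25 = 15.5
Sum = 60.62
60.62 would be D; cap at D applies → D.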